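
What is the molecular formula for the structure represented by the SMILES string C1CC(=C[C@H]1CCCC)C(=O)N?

C10H17NO

Heavy atoms from the SMILES: 10 C, 1 N, 1 O.
Implicit hydrogens by atom environment:
  5 × C: 2 H each → 10
  2 × C: 1 H each → 2
  2 × C: no H
  1 × C: 3 H
  1 × N: 2 H
  1 × O: no H
  Total hydrogens = 17.
Molecular formula: C10H17NO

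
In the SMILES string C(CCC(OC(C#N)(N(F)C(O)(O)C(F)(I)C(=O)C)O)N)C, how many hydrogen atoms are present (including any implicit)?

Hydrogens are implicit in SMILES; fill each atom to its normal valence:
  5 × C: no H
  3 × C: 2 H each → 6
  3 × O: 1 H each → 3
  2 × C: 3 H each → 6
  2 × F: no H
  2 × N: no H
  2 × O: no H
  1 × C: 1 H
  1 × I: no H
  1 × N: 2 H
  Total hydrogens = 18.

18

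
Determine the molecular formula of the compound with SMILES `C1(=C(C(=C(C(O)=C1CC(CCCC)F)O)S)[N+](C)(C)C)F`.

C15H24F2NO2S+

Heavy atoms from the SMILES: 15 C, 2 F, 1 N, 2 O, 1 S.
Implicit hydrogens by atom environment:
  6 × C (aromatic): no H
  4 × C: 3 H each → 12
  4 × C: 2 H each → 8
  2 × F: no H
  2 × O: 1 H each → 2
  1 × C: 1 H
  1 × N (charge +1): no H
  1 × S: 1 H
  Total hydrogens = 24.
Net charge +1.
Molecular formula: C15H24F2NO2S+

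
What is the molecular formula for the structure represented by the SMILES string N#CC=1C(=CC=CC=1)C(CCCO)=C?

Heavy atoms from the SMILES: 12 C, 1 N, 1 O.
Implicit hydrogens by atom environment:
  4 × C: 2 H each → 8
  4 × C (aromatic): 1 H each → 4
  2 × C: no H
  2 × C (aromatic): no H
  1 × N: no H
  1 × O: 1 H
  Total hydrogens = 13.
Molecular formula: C12H13NO

C12H13NO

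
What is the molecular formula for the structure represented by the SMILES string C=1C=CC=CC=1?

C6H6

Heavy atoms from the SMILES: 6 C.
Implicit hydrogens by atom environment:
  6 × C (aromatic): 1 H each → 6
  Total hydrogens = 6.
Molecular formula: C6H6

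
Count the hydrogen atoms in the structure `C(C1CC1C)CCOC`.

16

Hydrogens are implicit in SMILES; fill each atom to its normal valence:
  4 × C: 2 H each → 8
  2 × C: 3 H each → 6
  2 × C: 1 H each → 2
  1 × O: no H
  Total hydrogens = 16.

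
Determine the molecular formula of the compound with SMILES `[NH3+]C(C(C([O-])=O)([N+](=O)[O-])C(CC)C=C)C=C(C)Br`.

C11H17BrN2O4

Heavy atoms from the SMILES: 1 Br, 11 C, 2 N, 4 O.
Implicit hydrogens by atom environment:
  4 × C: 1 H each → 4
  3 × C: no H
  2 × C: 3 H each → 6
  2 × C: 2 H each → 4
  2 × O: no H
  2 × O (charge -1): no H
  1 × Br: no H
  1 × N (charge +1): 3 H
  1 × N (charge +1): no H
  Total hydrogens = 17.
Molecular formula: C11H17BrN2O4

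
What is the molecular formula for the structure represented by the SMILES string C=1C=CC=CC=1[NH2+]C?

Heavy atoms from the SMILES: 7 C, 1 N.
Implicit hydrogens by atom environment:
  5 × C (aromatic): 1 H each → 5
  1 × C: 3 H
  1 × C (aromatic): no H
  1 × N (charge +1): 2 H
  Total hydrogens = 10.
Net charge +1.
Molecular formula: C7H10N+

C7H10N+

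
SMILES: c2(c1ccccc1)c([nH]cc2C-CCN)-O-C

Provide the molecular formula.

Heavy atoms from the SMILES: 14 C, 2 N, 1 O.
Implicit hydrogens by atom environment:
  6 × C (aromatic): 1 H each → 6
  4 × C (aromatic): no H
  3 × C: 2 H each → 6
  1 × C: 3 H
  1 × N: 2 H
  1 × N (aromatic): 1 H
  1 × O: no H
  Total hydrogens = 18.
Molecular formula: C14H18N2O

C14H18N2O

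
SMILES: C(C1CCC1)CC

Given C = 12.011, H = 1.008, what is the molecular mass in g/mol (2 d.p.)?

Molecular formula: C7H14.
M = 7×12.011 + 14×1.008 = 98.19 g/mol.

98.19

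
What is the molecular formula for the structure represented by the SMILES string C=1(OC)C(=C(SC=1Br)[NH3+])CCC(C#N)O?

C9H12BrN2O2S+

Heavy atoms from the SMILES: 1 Br, 9 C, 2 N, 2 O, 1 S.
Implicit hydrogens by atom environment:
  4 × C (aromatic): no H
  2 × C: 2 H each → 4
  1 × Br: no H
  1 × C: 3 H
  1 × C: 1 H
  1 × C: no H
  1 × N (charge +1): 3 H
  1 × N: no H
  1 × O: 1 H
  1 × O: no H
  1 × S (aromatic): no H
  Total hydrogens = 12.
Net charge +1.
Molecular formula: C9H12BrN2O2S+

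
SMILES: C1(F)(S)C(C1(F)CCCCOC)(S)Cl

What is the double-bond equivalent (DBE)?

1

Molecular formula from the SMILES: C8H13ClF2OS2.
DoU = (2C + 2 + N − H − X)/2 = (2·8 + 2 + 0 − 13 − 3)/2 = 2/2 = 1.
(Structurally: 1 ring(s) + 0 π bond(s) = 1.)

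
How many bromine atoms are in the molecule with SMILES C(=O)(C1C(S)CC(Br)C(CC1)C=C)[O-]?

The symbol for bromine appears 1 time in the SMILES.

1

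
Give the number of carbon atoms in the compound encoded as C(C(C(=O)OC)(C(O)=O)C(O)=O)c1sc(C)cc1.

11

The symbol for carbon appears 11 times in the SMILES. Lowercase c denotes aromatic carbon and counts toward C.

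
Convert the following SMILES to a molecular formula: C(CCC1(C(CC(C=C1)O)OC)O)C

C11H20O3

Heavy atoms from the SMILES: 11 C, 3 O.
Implicit hydrogens by atom environment:
  4 × C: 2 H each → 8
  4 × C: 1 H each → 4
  2 × C: 3 H each → 6
  2 × O: 1 H each → 2
  1 × C: no H
  1 × O: no H
  Total hydrogens = 20.
Molecular formula: C11H20O3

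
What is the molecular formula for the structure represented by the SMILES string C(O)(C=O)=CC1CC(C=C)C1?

Heavy atoms from the SMILES: 9 C, 2 O.
Implicit hydrogens by atom environment:
  5 × C: 1 H each → 5
  3 × C: 2 H each → 6
  1 × C: no H
  1 × O: 1 H
  1 × O: no H
  Total hydrogens = 12.
Molecular formula: C9H12O2

C9H12O2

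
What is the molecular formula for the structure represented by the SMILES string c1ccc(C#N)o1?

Heavy atoms from the SMILES: 5 C, 1 N, 1 O.
Implicit hydrogens by atom environment:
  3 × C (aromatic): 1 H each → 3
  1 × C (aromatic): no H
  1 × C: no H
  1 × N: no H
  1 × O (aromatic): no H
  Total hydrogens = 3.
Molecular formula: C5H3NO

C5H3NO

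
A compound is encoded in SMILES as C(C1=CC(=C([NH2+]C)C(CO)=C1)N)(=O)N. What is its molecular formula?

C9H14N3O2+

Heavy atoms from the SMILES: 9 C, 3 N, 2 O.
Implicit hydrogens by atom environment:
  4 × C (aromatic): no H
  2 × C (aromatic): 1 H each → 2
  2 × N: 2 H each → 4
  1 × C: 3 H
  1 × C: 2 H
  1 × C: no H
  1 × N (charge +1): 2 H
  1 × O: 1 H
  1 × O: no H
  Total hydrogens = 14.
Net charge +1.
Molecular formula: C9H14N3O2+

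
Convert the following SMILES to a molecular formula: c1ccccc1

C6H6

Heavy atoms from the SMILES: 6 C.
Implicit hydrogens by atom environment:
  6 × C (aromatic): 1 H each → 6
  Total hydrogens = 6.
Molecular formula: C6H6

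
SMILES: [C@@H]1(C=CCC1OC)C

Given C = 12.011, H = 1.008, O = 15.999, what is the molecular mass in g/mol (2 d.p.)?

112.17

Molecular formula: C7H12O.
M = 7×12.011 + 12×1.008 + 1×15.999 = 112.17 g/mol.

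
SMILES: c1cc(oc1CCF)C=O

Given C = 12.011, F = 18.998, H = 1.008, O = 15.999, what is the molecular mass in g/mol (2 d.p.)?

142.13

Molecular formula: C7H7FO2.
M = 7×12.011 + 1×18.998 + 7×1.008 + 2×15.999 = 142.13 g/mol.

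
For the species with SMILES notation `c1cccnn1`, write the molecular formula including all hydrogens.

Heavy atoms from the SMILES: 4 C, 2 N.
Implicit hydrogens by atom environment:
  4 × C (aromatic): 1 H each → 4
  2 × N (aromatic): no H
  Total hydrogens = 4.
Molecular formula: C4H4N2

C4H4N2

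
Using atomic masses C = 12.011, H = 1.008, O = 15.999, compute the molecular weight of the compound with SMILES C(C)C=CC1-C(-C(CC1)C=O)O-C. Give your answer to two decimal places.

182.26

Molecular formula: C11H18O2.
M = 11×12.011 + 18×1.008 + 2×15.999 = 182.26 g/mol.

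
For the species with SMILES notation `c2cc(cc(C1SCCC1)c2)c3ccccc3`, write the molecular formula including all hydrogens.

Heavy atoms from the SMILES: 16 C, 1 S.
Implicit hydrogens by atom environment:
  9 × C (aromatic): 1 H each → 9
  3 × C: 2 H each → 6
  3 × C (aromatic): no H
  1 × C: 1 H
  1 × S: no H
  Total hydrogens = 16.
Molecular formula: C16H16S

C16H16S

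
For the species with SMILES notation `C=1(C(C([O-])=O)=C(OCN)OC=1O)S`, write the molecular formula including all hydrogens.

C6H6NO5S-

Heavy atoms from the SMILES: 6 C, 1 N, 5 O, 1 S.
Implicit hydrogens by atom environment:
  4 × C (aromatic): no H
  2 × O: no H
  1 × C: 2 H
  1 × C: no H
  1 × N: 2 H
  1 × O: 1 H
  1 × O (aromatic): no H
  1 × O (charge -1): no H
  1 × S: 1 H
  Total hydrogens = 6.
Net charge -1.
Molecular formula: C6H6NO5S-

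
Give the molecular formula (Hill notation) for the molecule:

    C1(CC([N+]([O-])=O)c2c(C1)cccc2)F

Heavy atoms from the SMILES: 10 C, 1 F, 1 N, 2 O.
Implicit hydrogens by atom environment:
  4 × C (aromatic): 1 H each → 4
  2 × C: 2 H each → 4
  2 × C: 1 H each → 2
  2 × C (aromatic): no H
  1 × F: no H
  1 × N (charge +1): no H
  1 × O: no H
  1 × O (charge -1): no H
  Total hydrogens = 10.
Molecular formula: C10H10FNO2

C10H10FNO2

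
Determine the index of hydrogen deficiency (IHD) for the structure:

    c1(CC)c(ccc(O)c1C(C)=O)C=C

6

Molecular formula from the SMILES: C12H14O2.
DoU = (2C + 2 + N − H − X)/2 = (2·12 + 2 + 0 − 14 − 0)/2 = 12/2 = 6.
(Structurally: 1 ring(s) + 5 π bond(s) = 6.)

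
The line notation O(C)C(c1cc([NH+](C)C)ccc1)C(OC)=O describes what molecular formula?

Heavy atoms from the SMILES: 12 C, 1 N, 3 O.
Implicit hydrogens by atom environment:
  4 × C: 3 H each → 12
  4 × C (aromatic): 1 H each → 4
  3 × O: no H
  2 × C (aromatic): no H
  1 × C: 1 H
  1 × C: no H
  1 × N (charge +1): 1 H
  Total hydrogens = 18.
Net charge +1.
Molecular formula: C12H18NO3+

C12H18NO3+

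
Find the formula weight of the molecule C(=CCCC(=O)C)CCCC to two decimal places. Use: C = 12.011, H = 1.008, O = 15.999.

154.25

Molecular formula: C10H18O.
M = 10×12.011 + 18×1.008 + 1×15.999 = 154.25 g/mol.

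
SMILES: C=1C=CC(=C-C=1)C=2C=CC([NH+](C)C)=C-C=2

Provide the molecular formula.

C14H16N+

Heavy atoms from the SMILES: 14 C, 1 N.
Implicit hydrogens by atom environment:
  9 × C (aromatic): 1 H each → 9
  3 × C (aromatic): no H
  2 × C: 3 H each → 6
  1 × N (charge +1): 1 H
  Total hydrogens = 16.
Net charge +1.
Molecular formula: C14H16N+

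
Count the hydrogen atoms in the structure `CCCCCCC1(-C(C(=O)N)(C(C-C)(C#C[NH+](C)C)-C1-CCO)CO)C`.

Hydrogens are implicit in SMILES; fill each atom to its normal valence:
  9 × C: 2 H each → 18
  6 × C: no H
  5 × C: 3 H each → 15
  2 × O: 1 H each → 2
  1 × C: 1 H
  1 × N: 2 H
  1 × N (charge +1): 1 H
  1 × O: no H
  Total hydrogens = 39.

39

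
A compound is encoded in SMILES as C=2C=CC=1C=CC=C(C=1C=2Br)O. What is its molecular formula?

C10H7BrO

Heavy atoms from the SMILES: 1 Br, 10 C, 1 O.
Implicit hydrogens by atom environment:
  6 × C (aromatic): 1 H each → 6
  4 × C (aromatic): no H
  1 × Br: no H
  1 × O: 1 H
  Total hydrogens = 7.
Molecular formula: C10H7BrO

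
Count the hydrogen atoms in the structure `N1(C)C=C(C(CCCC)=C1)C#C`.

15

Hydrogens are implicit in SMILES; fill each atom to its normal valence:
  3 × C: 2 H each → 6
  2 × C: 3 H each → 6
  2 × C (aromatic): 1 H each → 2
  2 × C (aromatic): no H
  1 × C: 1 H
  1 × C: no H
  1 × N (aromatic): no H
  Total hydrogens = 15.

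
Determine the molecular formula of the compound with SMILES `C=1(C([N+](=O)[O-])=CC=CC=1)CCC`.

Heavy atoms from the SMILES: 9 C, 1 N, 2 O.
Implicit hydrogens by atom environment:
  4 × C (aromatic): 1 H each → 4
  2 × C: 2 H each → 4
  2 × C (aromatic): no H
  1 × C: 3 H
  1 × N (charge +1): no H
  1 × O: no H
  1 × O (charge -1): no H
  Total hydrogens = 11.
Molecular formula: C9H11NO2

C9H11NO2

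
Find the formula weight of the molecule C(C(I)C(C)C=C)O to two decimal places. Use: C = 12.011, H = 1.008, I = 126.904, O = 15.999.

226.06

Molecular formula: C6H11IO.
M = 6×12.011 + 11×1.008 + 1×126.904 + 1×15.999 = 226.06 g/mol.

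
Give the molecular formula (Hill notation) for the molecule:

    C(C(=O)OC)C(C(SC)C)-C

Heavy atoms from the SMILES: 8 C, 2 O, 1 S.
Implicit hydrogens by atom environment:
  4 × C: 3 H each → 12
  2 × C: 1 H each → 2
  2 × O: no H
  1 × C: 2 H
  1 × C: no H
  1 × S: no H
  Total hydrogens = 16.
Molecular formula: C8H16O2S

C8H16O2S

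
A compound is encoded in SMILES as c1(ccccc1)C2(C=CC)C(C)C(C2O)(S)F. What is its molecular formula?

Heavy atoms from the SMILES: 14 C, 1 F, 1 O, 1 S.
Implicit hydrogens by atom environment:
  5 × C (aromatic): 1 H each → 5
  4 × C: 1 H each → 4
  2 × C: 3 H each → 6
  2 × C: no H
  1 × C (aromatic): no H
  1 × F: no H
  1 × O: 1 H
  1 × S: 1 H
  Total hydrogens = 17.
Molecular formula: C14H17FOS

C14H17FOS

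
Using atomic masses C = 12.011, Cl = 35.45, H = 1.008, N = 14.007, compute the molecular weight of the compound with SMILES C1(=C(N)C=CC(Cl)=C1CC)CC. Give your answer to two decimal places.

183.68

Molecular formula: C10H14ClN.
M = 10×12.011 + 1×35.45 + 14×1.008 + 1×14.007 = 183.68 g/mol.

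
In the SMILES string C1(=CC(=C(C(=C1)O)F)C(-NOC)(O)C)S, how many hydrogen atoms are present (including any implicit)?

12

Hydrogens are implicit in SMILES; fill each atom to its normal valence:
  4 × C (aromatic): no H
  2 × C: 3 H each → 6
  2 × C (aromatic): 1 H each → 2
  2 × O: 1 H each → 2
  1 × C: no H
  1 × F: no H
  1 × N: 1 H
  1 × O: no H
  1 × S: 1 H
  Total hydrogens = 12.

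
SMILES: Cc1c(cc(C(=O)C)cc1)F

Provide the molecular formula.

Heavy atoms from the SMILES: 9 C, 1 F, 1 O.
Implicit hydrogens by atom environment:
  3 × C (aromatic): 1 H each → 3
  3 × C (aromatic): no H
  2 × C: 3 H each → 6
  1 × C: no H
  1 × F: no H
  1 × O: no H
  Total hydrogens = 9.
Molecular formula: C9H9FO

C9H9FO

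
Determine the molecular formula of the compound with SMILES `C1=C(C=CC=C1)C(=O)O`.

C7H6O2

Heavy atoms from the SMILES: 7 C, 2 O.
Implicit hydrogens by atom environment:
  5 × C (aromatic): 1 H each → 5
  1 × C (aromatic): no H
  1 × C: no H
  1 × O: 1 H
  1 × O: no H
  Total hydrogens = 6.
Molecular formula: C7H6O2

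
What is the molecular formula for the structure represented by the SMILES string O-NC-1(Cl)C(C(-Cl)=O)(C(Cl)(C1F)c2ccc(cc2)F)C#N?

C12H7Cl3F2N2O2

Heavy atoms from the SMILES: 12 C, 3 Cl, 2 F, 2 N, 2 O.
Implicit hydrogens by atom environment:
  5 × C: no H
  4 × C (aromatic): 1 H each → 4
  3 × Cl: no H
  2 × C (aromatic): no H
  2 × F: no H
  1 × C: 1 H
  1 × N: 1 H
  1 × N: no H
  1 × O: 1 H
  1 × O: no H
  Total hydrogens = 7.
Molecular formula: C12H7Cl3F2N2O2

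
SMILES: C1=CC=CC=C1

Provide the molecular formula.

C6H6

Heavy atoms from the SMILES: 6 C.
Implicit hydrogens by atom environment:
  6 × C (aromatic): 1 H each → 6
  Total hydrogens = 6.
Molecular formula: C6H6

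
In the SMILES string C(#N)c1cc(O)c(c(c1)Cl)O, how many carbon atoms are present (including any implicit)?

7

The symbol for carbon appears 7 times in the SMILES. Lowercase c denotes aromatic carbon and counts toward C.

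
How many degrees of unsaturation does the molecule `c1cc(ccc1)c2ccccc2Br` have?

8

Molecular formula from the SMILES: C12H9Br.
DoU = (2C + 2 + N − H − X)/2 = (2·12 + 2 + 0 − 9 − 1)/2 = 16/2 = 8.
(Structurally: 2 ring(s) + 6 π bond(s) = 8.)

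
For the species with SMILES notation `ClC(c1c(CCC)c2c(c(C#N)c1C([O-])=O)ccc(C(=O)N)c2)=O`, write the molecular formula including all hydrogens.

Heavy atoms from the SMILES: 17 C, 1 Cl, 2 N, 4 O.
Implicit hydrogens by atom environment:
  7 × C (aromatic): no H
  4 × C: no H
  3 × C (aromatic): 1 H each → 3
  3 × O: no H
  2 × C: 2 H each → 4
  1 × C: 3 H
  1 × Cl: no H
  1 × N: 2 H
  1 × N: no H
  1 × O (charge -1): no H
  Total hydrogens = 12.
Net charge -1.
Molecular formula: C17H12ClN2O4-

C17H12ClN2O4-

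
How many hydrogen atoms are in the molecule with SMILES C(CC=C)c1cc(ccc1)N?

13

Hydrogens are implicit in SMILES; fill each atom to its normal valence:
  4 × C (aromatic): 1 H each → 4
  3 × C: 2 H each → 6
  2 × C (aromatic): no H
  1 × C: 1 H
  1 × N: 2 H
  Total hydrogens = 13.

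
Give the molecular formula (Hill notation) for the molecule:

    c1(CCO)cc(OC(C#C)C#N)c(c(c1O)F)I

C12H9FINO3

Heavy atoms from the SMILES: 12 C, 1 F, 1 I, 1 N, 3 O.
Implicit hydrogens by atom environment:
  5 × C (aromatic): no H
  2 × C: 2 H each → 4
  2 × C: 1 H each → 2
  2 × C: no H
  2 × O: 1 H each → 2
  1 × C (aromatic): 1 H
  1 × F: no H
  1 × I: no H
  1 × N: no H
  1 × O: no H
  Total hydrogens = 9.
Molecular formula: C12H9FINO3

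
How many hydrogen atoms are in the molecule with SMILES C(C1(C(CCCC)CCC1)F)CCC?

Hydrogens are implicit in SMILES; fill each atom to its normal valence:
  9 × C: 2 H each → 18
  2 × C: 3 H each → 6
  1 × C: 1 H
  1 × C: no H
  1 × F: no H
  Total hydrogens = 25.

25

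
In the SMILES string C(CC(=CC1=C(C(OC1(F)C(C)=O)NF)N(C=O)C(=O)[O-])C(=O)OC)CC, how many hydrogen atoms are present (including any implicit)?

Hydrogens are implicit in SMILES; fill each atom to its normal valence:
  7 × C: no H
  6 × O: no H
  3 × C: 3 H each → 9
  3 × C: 2 H each → 6
  3 × C: 1 H each → 3
  2 × F: no H
  1 × N: 1 H
  1 × N: no H
  1 × O (charge -1): no H
  Total hydrogens = 19.

19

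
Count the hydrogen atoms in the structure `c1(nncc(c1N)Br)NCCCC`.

13

Hydrogens are implicit in SMILES; fill each atom to its normal valence:
  3 × C: 2 H each → 6
  3 × C (aromatic): no H
  2 × N (aromatic): no H
  1 × Br: no H
  1 × C: 3 H
  1 × C (aromatic): 1 H
  1 × N: 2 H
  1 × N: 1 H
  Total hydrogens = 13.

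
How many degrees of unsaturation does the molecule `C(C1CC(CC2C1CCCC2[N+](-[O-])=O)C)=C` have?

4

Molecular formula from the SMILES: C13H21NO2.
DoU = (2C + 2 + N − H − X)/2 = (2·13 + 2 + 1 − 21 − 0)/2 = 8/2 = 4.
(Structurally: 2 ring(s) + 2 π bond(s) = 4.)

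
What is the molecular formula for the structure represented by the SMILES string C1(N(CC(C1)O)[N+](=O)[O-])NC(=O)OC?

Heavy atoms from the SMILES: 6 C, 3 N, 5 O.
Implicit hydrogens by atom environment:
  3 × O: no H
  2 × C: 2 H each → 4
  2 × C: 1 H each → 2
  1 × C: 3 H
  1 × C: no H
  1 × N: 1 H
  1 × N: no H
  1 × N (charge +1): no H
  1 × O: 1 H
  1 × O (charge -1): no H
  Total hydrogens = 11.
Molecular formula: C6H11N3O5

C6H11N3O5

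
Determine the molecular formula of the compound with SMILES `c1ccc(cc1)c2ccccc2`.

Heavy atoms from the SMILES: 12 C.
Implicit hydrogens by atom environment:
  10 × C (aromatic): 1 H each → 10
  2 × C (aromatic): no H
  Total hydrogens = 10.
Molecular formula: C12H10

C12H10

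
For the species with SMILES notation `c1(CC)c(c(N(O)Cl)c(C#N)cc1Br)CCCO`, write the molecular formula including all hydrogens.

Heavy atoms from the SMILES: 1 Br, 12 C, 1 Cl, 2 N, 2 O.
Implicit hydrogens by atom environment:
  5 × C (aromatic): no H
  4 × C: 2 H each → 8
  2 × N: no H
  2 × O: 1 H each → 2
  1 × Br: no H
  1 × C: 3 H
  1 × C (aromatic): 1 H
  1 × C: no H
  1 × Cl: no H
  Total hydrogens = 14.
Molecular formula: C12H14BrClN2O2

C12H14BrClN2O2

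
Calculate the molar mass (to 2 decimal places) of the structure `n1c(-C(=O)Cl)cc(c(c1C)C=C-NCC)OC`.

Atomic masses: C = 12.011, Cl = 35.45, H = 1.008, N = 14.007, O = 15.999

254.71

Molecular formula: C12H15ClN2O2.
M = 12×12.011 + 1×35.45 + 15×1.008 + 2×14.007 + 2×15.999 = 254.71 g/mol.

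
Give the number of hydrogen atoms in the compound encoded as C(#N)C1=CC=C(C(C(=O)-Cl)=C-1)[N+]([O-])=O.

3

Hydrogens are implicit in SMILES; fill each atom to its normal valence:
  3 × C (aromatic): 1 H each → 3
  3 × C (aromatic): no H
  2 × C: no H
  2 × O: no H
  1 × Cl: no H
  1 × N (charge +1): no H
  1 × N: no H
  1 × O (charge -1): no H
  Total hydrogens = 3.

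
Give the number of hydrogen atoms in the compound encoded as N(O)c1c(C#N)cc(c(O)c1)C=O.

Hydrogens are implicit in SMILES; fill each atom to its normal valence:
  4 × C (aromatic): no H
  2 × C (aromatic): 1 H each → 2
  2 × O: 1 H each → 2
  1 × C: 1 H
  1 × C: no H
  1 × N: 1 H
  1 × N: no H
  1 × O: no H
  Total hydrogens = 6.

6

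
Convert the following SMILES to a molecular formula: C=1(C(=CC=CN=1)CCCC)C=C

C11H15N

Heavy atoms from the SMILES: 11 C, 1 N.
Implicit hydrogens by atom environment:
  4 × C: 2 H each → 8
  3 × C (aromatic): 1 H each → 3
  2 × C (aromatic): no H
  1 × C: 3 H
  1 × C: 1 H
  1 × N (aromatic): no H
  Total hydrogens = 15.
Molecular formula: C11H15N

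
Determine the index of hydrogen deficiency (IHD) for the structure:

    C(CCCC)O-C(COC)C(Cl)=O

Molecular formula from the SMILES: C9H17ClO3.
DoU = (2C + 2 + N − H − X)/2 = (2·9 + 2 + 0 − 17 − 1)/2 = 2/2 = 1.
(Structurally: 0 ring(s) + 1 π bond(s) = 1.)

1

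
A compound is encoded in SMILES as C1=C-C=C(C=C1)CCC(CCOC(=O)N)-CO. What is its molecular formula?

Heavy atoms from the SMILES: 13 C, 1 N, 3 O.
Implicit hydrogens by atom environment:
  5 × C: 2 H each → 10
  5 × C (aromatic): 1 H each → 5
  2 × O: no H
  1 × C: 1 H
  1 × C: no H
  1 × C (aromatic): no H
  1 × N: 2 H
  1 × O: 1 H
  Total hydrogens = 19.
Molecular formula: C13H19NO3

C13H19NO3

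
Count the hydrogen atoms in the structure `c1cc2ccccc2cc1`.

Hydrogens are implicit in SMILES; fill each atom to its normal valence:
  8 × C (aromatic): 1 H each → 8
  2 × C (aromatic): no H
  Total hydrogens = 8.

8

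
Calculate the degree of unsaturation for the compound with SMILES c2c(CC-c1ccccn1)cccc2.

8

Molecular formula from the SMILES: C13H13N.
DoU = (2C + 2 + N − H − X)/2 = (2·13 + 2 + 1 − 13 − 0)/2 = 16/2 = 8.
(Structurally: 2 ring(s) + 6 π bond(s) = 8.)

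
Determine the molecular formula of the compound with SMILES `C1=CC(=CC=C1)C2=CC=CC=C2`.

Heavy atoms from the SMILES: 12 C.
Implicit hydrogens by atom environment:
  10 × C (aromatic): 1 H each → 10
  2 × C (aromatic): no H
  Total hydrogens = 10.
Molecular formula: C12H10

C12H10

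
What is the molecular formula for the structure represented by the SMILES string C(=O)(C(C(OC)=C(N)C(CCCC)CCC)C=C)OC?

C16H29NO3

Heavy atoms from the SMILES: 16 C, 1 N, 3 O.
Implicit hydrogens by atom environment:
  6 × C: 2 H each → 12
  4 × C: 3 H each → 12
  3 × C: 1 H each → 3
  3 × C: no H
  3 × O: no H
  1 × N: 2 H
  Total hydrogens = 29.
Molecular formula: C16H29NO3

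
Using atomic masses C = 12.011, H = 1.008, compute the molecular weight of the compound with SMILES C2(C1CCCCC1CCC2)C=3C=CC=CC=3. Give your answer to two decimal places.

214.35

Molecular formula: C16H22.
M = 16×12.011 + 22×1.008 = 214.35 g/mol.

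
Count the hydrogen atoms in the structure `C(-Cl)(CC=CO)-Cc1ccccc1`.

Hydrogens are implicit in SMILES; fill each atom to its normal valence:
  5 × C (aromatic): 1 H each → 5
  3 × C: 1 H each → 3
  2 × C: 2 H each → 4
  1 × C (aromatic): no H
  1 × Cl: no H
  1 × O: 1 H
  Total hydrogens = 13.

13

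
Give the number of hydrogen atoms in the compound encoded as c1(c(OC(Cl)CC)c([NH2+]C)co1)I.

12

Hydrogens are implicit in SMILES; fill each atom to its normal valence:
  3 × C (aromatic): no H
  2 × C: 3 H each → 6
  1 × C: 2 H
  1 × C (aromatic): 1 H
  1 × C: 1 H
  1 × Cl: no H
  1 × I: no H
  1 × N (charge +1): 2 H
  1 × O (aromatic): no H
  1 × O: no H
  Total hydrogens = 12.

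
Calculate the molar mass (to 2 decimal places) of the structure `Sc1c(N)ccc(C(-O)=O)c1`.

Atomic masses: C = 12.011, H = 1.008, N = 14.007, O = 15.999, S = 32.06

169.20

Molecular formula: C7H7NO2S.
M = 7×12.011 + 7×1.008 + 1×14.007 + 2×15.999 + 1×32.06 = 169.20 g/mol.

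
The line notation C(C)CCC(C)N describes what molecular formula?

C6H15N

Heavy atoms from the SMILES: 6 C, 1 N.
Implicit hydrogens by atom environment:
  3 × C: 2 H each → 6
  2 × C: 3 H each → 6
  1 × C: 1 H
  1 × N: 2 H
  Total hydrogens = 15.
Molecular formula: C6H15N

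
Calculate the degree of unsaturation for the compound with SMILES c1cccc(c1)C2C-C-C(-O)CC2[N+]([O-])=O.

6

Molecular formula from the SMILES: C12H15NO3.
DoU = (2C + 2 + N − H − X)/2 = (2·12 + 2 + 1 − 15 − 0)/2 = 12/2 = 6.
(Structurally: 2 ring(s) + 4 π bond(s) = 6.)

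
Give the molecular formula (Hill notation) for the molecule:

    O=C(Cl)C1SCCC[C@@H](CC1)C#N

C9H12ClNOS

Heavy atoms from the SMILES: 9 C, 1 Cl, 1 N, 1 O, 1 S.
Implicit hydrogens by atom environment:
  5 × C: 2 H each → 10
  2 × C: 1 H each → 2
  2 × C: no H
  1 × Cl: no H
  1 × N: no H
  1 × O: no H
  1 × S: no H
  Total hydrogens = 12.
Molecular formula: C9H12ClNOS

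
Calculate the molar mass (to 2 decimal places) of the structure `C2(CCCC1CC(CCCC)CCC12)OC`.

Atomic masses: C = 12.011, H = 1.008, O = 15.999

Molecular formula: C15H28O.
M = 15×12.011 + 28×1.008 + 1×15.999 = 224.39 g/mol.

224.39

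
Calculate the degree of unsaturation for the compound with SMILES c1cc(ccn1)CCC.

4

Molecular formula from the SMILES: C8H11N.
DoU = (2C + 2 + N − H − X)/2 = (2·8 + 2 + 1 − 11 − 0)/2 = 8/2 = 4.
(Structurally: 1 ring(s) + 3 π bond(s) = 4.)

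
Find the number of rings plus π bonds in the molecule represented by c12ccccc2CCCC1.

5

Molecular formula from the SMILES: C10H12.
DoU = (2C + 2 + N − H − X)/2 = (2·10 + 2 + 0 − 12 − 0)/2 = 10/2 = 5.
(Structurally: 2 ring(s) + 3 π bond(s) = 5.)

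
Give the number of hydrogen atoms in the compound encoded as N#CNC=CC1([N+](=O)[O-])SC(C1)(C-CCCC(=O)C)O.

Hydrogens are implicit in SMILES; fill each atom to its normal valence:
  5 × C: 2 H each → 10
  4 × C: no H
  2 × C: 1 H each → 2
  2 × O: no H
  1 × C: 3 H
  1 × N: 1 H
  1 × N: no H
  1 × N (charge +1): no H
  1 × O: 1 H
  1 × O (charge -1): no H
  1 × S: no H
  Total hydrogens = 17.

17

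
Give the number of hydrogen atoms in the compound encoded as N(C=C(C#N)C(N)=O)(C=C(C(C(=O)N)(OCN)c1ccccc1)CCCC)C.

Hydrogens are implicit in SMILES; fill each atom to its normal valence:
  6 × C: no H
  5 × C (aromatic): 1 H each → 5
  4 × C: 2 H each → 8
  3 × N: 2 H each → 6
  3 × O: no H
  2 × C: 3 H each → 6
  2 × C: 1 H each → 2
  2 × N: no H
  1 × C (aromatic): no H
  Total hydrogens = 27.

27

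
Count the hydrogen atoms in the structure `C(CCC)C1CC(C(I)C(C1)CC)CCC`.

29

Hydrogens are implicit in SMILES; fill each atom to its normal valence:
  8 × C: 2 H each → 16
  4 × C: 1 H each → 4
  3 × C: 3 H each → 9
  1 × I: no H
  Total hydrogens = 29.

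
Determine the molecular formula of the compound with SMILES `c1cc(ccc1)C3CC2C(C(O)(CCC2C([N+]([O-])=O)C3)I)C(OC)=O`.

Heavy atoms from the SMILES: 18 C, 1 I, 1 N, 5 O.
Implicit hydrogens by atom environment:
  5 × C: 1 H each → 5
  5 × C (aromatic): 1 H each → 5
  4 × C: 2 H each → 8
  3 × O: no H
  2 × C: no H
  1 × C: 3 H
  1 × C (aromatic): no H
  1 × I: no H
  1 × N (charge +1): no H
  1 × O: 1 H
  1 × O (charge -1): no H
  Total hydrogens = 22.
Molecular formula: C18H22INO5

C18H22INO5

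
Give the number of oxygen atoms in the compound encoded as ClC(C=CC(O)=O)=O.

3

The symbol for oxygen appears 3 times in the SMILES.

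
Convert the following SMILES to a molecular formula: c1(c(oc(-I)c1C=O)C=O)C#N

Heavy atoms from the SMILES: 7 C, 1 I, 1 N, 3 O.
Implicit hydrogens by atom environment:
  4 × C (aromatic): no H
  2 × C: 1 H each → 2
  2 × O: no H
  1 × C: no H
  1 × I: no H
  1 × N: no H
  1 × O (aromatic): no H
  Total hydrogens = 2.
Molecular formula: C7H2INO3

C7H2INO3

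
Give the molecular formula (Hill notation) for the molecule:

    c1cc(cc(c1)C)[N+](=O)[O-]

Heavy atoms from the SMILES: 7 C, 1 N, 2 O.
Implicit hydrogens by atom environment:
  4 × C (aromatic): 1 H each → 4
  2 × C (aromatic): no H
  1 × C: 3 H
  1 × N (charge +1): no H
  1 × O: no H
  1 × O (charge -1): no H
  Total hydrogens = 7.
Molecular formula: C7H7NO2

C7H7NO2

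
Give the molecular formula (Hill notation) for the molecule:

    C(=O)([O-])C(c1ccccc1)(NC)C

C10H12NO2-

Heavy atoms from the SMILES: 10 C, 1 N, 2 O.
Implicit hydrogens by atom environment:
  5 × C (aromatic): 1 H each → 5
  2 × C: 3 H each → 6
  2 × C: no H
  1 × C (aromatic): no H
  1 × N: 1 H
  1 × O: no H
  1 × O (charge -1): no H
  Total hydrogens = 12.
Net charge -1.
Molecular formula: C10H12NO2-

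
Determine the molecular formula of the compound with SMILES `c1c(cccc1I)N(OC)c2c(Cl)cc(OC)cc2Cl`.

Heavy atoms from the SMILES: 14 C, 2 Cl, 1 I, 1 N, 2 O.
Implicit hydrogens by atom environment:
  6 × C (aromatic): 1 H each → 6
  6 × C (aromatic): no H
  2 × C: 3 H each → 6
  2 × Cl: no H
  2 × O: no H
  1 × I: no H
  1 × N: no H
  Total hydrogens = 12.
Molecular formula: C14H12Cl2INO2

C14H12Cl2INO2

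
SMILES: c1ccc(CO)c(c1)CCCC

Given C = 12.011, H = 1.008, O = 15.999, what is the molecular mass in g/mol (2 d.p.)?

164.25

Molecular formula: C11H16O.
M = 11×12.011 + 16×1.008 + 1×15.999 = 164.25 g/mol.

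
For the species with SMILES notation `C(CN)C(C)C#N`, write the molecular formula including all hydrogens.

C5H10N2

Heavy atoms from the SMILES: 5 C, 2 N.
Implicit hydrogens by atom environment:
  2 × C: 2 H each → 4
  1 × C: 3 H
  1 × C: 1 H
  1 × C: no H
  1 × N: 2 H
  1 × N: no H
  Total hydrogens = 10.
Molecular formula: C5H10N2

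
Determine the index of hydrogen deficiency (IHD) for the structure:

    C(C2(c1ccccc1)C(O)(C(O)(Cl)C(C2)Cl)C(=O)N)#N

8

Molecular formula from the SMILES: C13H12Cl2N2O3.
DoU = (2C + 2 + N − H − X)/2 = (2·13 + 2 + 2 − 12 − 2)/2 = 16/2 = 8.
(Structurally: 2 ring(s) + 6 π bond(s) = 8.)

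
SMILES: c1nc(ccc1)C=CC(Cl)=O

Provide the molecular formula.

C8H6ClNO

Heavy atoms from the SMILES: 8 C, 1 Cl, 1 N, 1 O.
Implicit hydrogens by atom environment:
  4 × C (aromatic): 1 H each → 4
  2 × C: 1 H each → 2
  1 × C (aromatic): no H
  1 × C: no H
  1 × Cl: no H
  1 × N (aromatic): no H
  1 × O: no H
  Total hydrogens = 6.
Molecular formula: C8H6ClNO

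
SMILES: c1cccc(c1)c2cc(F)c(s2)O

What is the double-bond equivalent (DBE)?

Molecular formula from the SMILES: C10H7FOS.
DoU = (2C + 2 + N − H − X)/2 = (2·10 + 2 + 0 − 7 − 1)/2 = 14/2 = 7.
(Structurally: 2 ring(s) + 5 π bond(s) = 7.)

7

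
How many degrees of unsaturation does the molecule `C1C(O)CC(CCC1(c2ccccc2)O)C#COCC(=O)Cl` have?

8

Molecular formula from the SMILES: C17H19ClO4.
DoU = (2C + 2 + N − H − X)/2 = (2·17 + 2 + 0 − 19 − 1)/2 = 16/2 = 8.
(Structurally: 2 ring(s) + 6 π bond(s) = 8.)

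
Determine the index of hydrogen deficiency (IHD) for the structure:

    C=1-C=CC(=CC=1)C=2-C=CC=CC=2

Molecular formula from the SMILES: C12H10.
DoU = (2C + 2 + N − H − X)/2 = (2·12 + 2 + 0 − 10 − 0)/2 = 16/2 = 8.
(Structurally: 2 ring(s) + 6 π bond(s) = 8.)

8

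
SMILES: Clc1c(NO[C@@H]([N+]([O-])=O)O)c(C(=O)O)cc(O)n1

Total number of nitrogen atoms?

3

The symbol for nitrogen appears 3 times in the SMILES.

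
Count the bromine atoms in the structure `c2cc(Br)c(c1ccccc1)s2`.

1

The symbol for bromine appears 1 time in the SMILES.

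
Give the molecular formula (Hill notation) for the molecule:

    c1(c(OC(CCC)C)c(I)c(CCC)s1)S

Heavy atoms from the SMILES: 12 C, 1 I, 1 O, 2 S.
Implicit hydrogens by atom environment:
  4 × C: 2 H each → 8
  4 × C (aromatic): no H
  3 × C: 3 H each → 9
  1 × C: 1 H
  1 × I: no H
  1 × O: no H
  1 × S: 1 H
  1 × S (aromatic): no H
  Total hydrogens = 19.
Molecular formula: C12H19IOS2

C12H19IOS2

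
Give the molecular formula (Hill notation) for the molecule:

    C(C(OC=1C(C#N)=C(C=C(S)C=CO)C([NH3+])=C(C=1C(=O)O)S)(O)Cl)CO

Heavy atoms from the SMILES: 15 C, 1 Cl, 2 N, 6 O, 2 S.
Implicit hydrogens by atom environment:
  6 × C (aromatic): no H
  4 × C: no H
  4 × O: 1 H each → 4
  3 × C: 1 H each → 3
  2 × C: 2 H each → 4
  2 × O: no H
  2 × S: 1 H each → 2
  1 × Cl: no H
  1 × N (charge +1): 3 H
  1 × N: no H
  Total hydrogens = 16.
Net charge +1.
Molecular formula: C15H16ClN2O6S2+

C15H16ClN2O6S2+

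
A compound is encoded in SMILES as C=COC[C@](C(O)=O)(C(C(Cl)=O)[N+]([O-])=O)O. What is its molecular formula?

C7H8ClNO7

Heavy atoms from the SMILES: 7 C, 1 Cl, 1 N, 7 O.
Implicit hydrogens by atom environment:
  4 × O: no H
  3 × C: no H
  2 × C: 2 H each → 4
  2 × C: 1 H each → 2
  2 × O: 1 H each → 2
  1 × Cl: no H
  1 × N (charge +1): no H
  1 × O (charge -1): no H
  Total hydrogens = 8.
Molecular formula: C7H8ClNO7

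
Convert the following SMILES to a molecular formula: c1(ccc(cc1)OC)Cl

Heavy atoms from the SMILES: 7 C, 1 Cl, 1 O.
Implicit hydrogens by atom environment:
  4 × C (aromatic): 1 H each → 4
  2 × C (aromatic): no H
  1 × C: 3 H
  1 × Cl: no H
  1 × O: no H
  Total hydrogens = 7.
Molecular formula: C7H7ClO

C7H7ClO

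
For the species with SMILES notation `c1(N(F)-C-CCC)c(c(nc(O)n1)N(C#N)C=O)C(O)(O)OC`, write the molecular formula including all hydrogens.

C12H16FN5O5

Heavy atoms from the SMILES: 12 C, 1 F, 5 N, 5 O.
Implicit hydrogens by atom environment:
  4 × C (aromatic): no H
  3 × C: 2 H each → 6
  3 × N: no H
  3 × O: 1 H each → 3
  2 × C: 3 H each → 6
  2 × C: no H
  2 × N (aromatic): no H
  2 × O: no H
  1 × C: 1 H
  1 × F: no H
  Total hydrogens = 16.
Molecular formula: C12H16FN5O5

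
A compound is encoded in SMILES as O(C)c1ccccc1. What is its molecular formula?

Heavy atoms from the SMILES: 7 C, 1 O.
Implicit hydrogens by atom environment:
  5 × C (aromatic): 1 H each → 5
  1 × C: 3 H
  1 × C (aromatic): no H
  1 × O: no H
  Total hydrogens = 8.
Molecular formula: C7H8O

C7H8O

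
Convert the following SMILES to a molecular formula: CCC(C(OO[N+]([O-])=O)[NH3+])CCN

Heavy atoms from the SMILES: 6 C, 3 N, 4 O.
Implicit hydrogens by atom environment:
  3 × C: 2 H each → 6
  3 × O: no H
  2 × C: 1 H each → 2
  1 × C: 3 H
  1 × N (charge +1): 3 H
  1 × N: 2 H
  1 × N (charge +1): no H
  1 × O (charge -1): no H
  Total hydrogens = 16.
Net charge +1.
Molecular formula: C6H16N3O4+

C6H16N3O4+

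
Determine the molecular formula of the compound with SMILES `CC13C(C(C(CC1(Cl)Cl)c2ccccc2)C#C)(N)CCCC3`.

Heavy atoms from the SMILES: 19 C, 2 Cl, 1 N.
Implicit hydrogens by atom environment:
  5 × C: 2 H each → 10
  5 × C (aromatic): 1 H each → 5
  4 × C: no H
  3 × C: 1 H each → 3
  2 × Cl: no H
  1 × C: 3 H
  1 × C (aromatic): no H
  1 × N: 2 H
  Total hydrogens = 23.
Molecular formula: C19H23Cl2N

C19H23Cl2N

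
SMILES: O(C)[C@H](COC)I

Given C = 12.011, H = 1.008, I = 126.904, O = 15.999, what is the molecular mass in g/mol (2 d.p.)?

216.02

Molecular formula: C4H9IO2.
M = 4×12.011 + 9×1.008 + 1×126.904 + 2×15.999 = 216.02 g/mol.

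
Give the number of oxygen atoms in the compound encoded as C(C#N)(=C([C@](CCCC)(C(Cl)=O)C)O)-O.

3

The symbol for oxygen appears 3 times in the SMILES.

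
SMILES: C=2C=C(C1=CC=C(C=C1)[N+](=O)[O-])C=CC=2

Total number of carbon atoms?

12

The symbol for carbon appears 12 times in the SMILES.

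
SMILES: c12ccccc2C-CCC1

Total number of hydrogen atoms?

12

Hydrogens are implicit in SMILES; fill each atom to its normal valence:
  4 × C: 2 H each → 8
  4 × C (aromatic): 1 H each → 4
  2 × C (aromatic): no H
  Total hydrogens = 12.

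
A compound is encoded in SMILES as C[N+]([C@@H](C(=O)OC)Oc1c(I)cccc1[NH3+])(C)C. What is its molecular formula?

[C12H19IN2O3]2+

Heavy atoms from the SMILES: 12 C, 1 I, 2 N, 3 O.
Implicit hydrogens by atom environment:
  4 × C: 3 H each → 12
  3 × C (aromatic): 1 H each → 3
  3 × C (aromatic): no H
  3 × O: no H
  1 × C: 1 H
  1 × C: no H
  1 × I: no H
  1 × N (charge +1): 3 H
  1 × N (charge +1): no H
  Total hydrogens = 19.
Net charge +2.
Molecular formula: [C12H19IN2O3]2+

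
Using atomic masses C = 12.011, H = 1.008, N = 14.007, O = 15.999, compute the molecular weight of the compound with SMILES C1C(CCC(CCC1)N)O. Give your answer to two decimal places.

143.23

Molecular formula: C8H17NO.
M = 8×12.011 + 17×1.008 + 1×14.007 + 1×15.999 = 143.23 g/mol.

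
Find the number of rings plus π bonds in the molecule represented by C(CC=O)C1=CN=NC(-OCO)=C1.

Molecular formula from the SMILES: C8H10N2O3.
DoU = (2C + 2 + N − H − X)/2 = (2·8 + 2 + 2 − 10 − 0)/2 = 10/2 = 5.
(Structurally: 1 ring(s) + 4 π bond(s) = 5.)

5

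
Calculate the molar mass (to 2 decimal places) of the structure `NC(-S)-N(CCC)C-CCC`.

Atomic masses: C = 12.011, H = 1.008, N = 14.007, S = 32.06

176.32

Molecular formula: C8H20N2S.
M = 8×12.011 + 20×1.008 + 2×14.007 + 1×32.06 = 176.32 g/mol.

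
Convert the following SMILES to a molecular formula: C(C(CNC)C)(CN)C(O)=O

C7H16N2O2

Heavy atoms from the SMILES: 7 C, 2 N, 2 O.
Implicit hydrogens by atom environment:
  2 × C: 3 H each → 6
  2 × C: 2 H each → 4
  2 × C: 1 H each → 2
  1 × C: no H
  1 × N: 2 H
  1 × N: 1 H
  1 × O: 1 H
  1 × O: no H
  Total hydrogens = 16.
Molecular formula: C7H16N2O2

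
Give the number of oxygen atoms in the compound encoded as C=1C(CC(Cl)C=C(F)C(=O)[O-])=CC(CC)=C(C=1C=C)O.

The symbol for oxygen appears 3 times in the SMILES.

3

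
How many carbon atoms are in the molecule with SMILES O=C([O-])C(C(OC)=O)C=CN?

The symbol for carbon appears 6 times in the SMILES.

6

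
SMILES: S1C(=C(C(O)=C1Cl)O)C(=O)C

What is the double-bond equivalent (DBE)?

4

Molecular formula from the SMILES: C6H5ClO3S.
DoU = (2C + 2 + N − H − X)/2 = (2·6 + 2 + 0 − 5 − 1)/2 = 8/2 = 4.
(Structurally: 1 ring(s) + 3 π bond(s) = 4.)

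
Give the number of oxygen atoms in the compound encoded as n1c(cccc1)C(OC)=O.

The symbol for oxygen appears 2 times in the SMILES.

2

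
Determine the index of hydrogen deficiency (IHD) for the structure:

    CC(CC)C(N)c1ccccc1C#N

Molecular formula from the SMILES: C12H16N2.
DoU = (2C + 2 + N − H − X)/2 = (2·12 + 2 + 2 − 16 − 0)/2 = 12/2 = 6.
(Structurally: 1 ring(s) + 5 π bond(s) = 6.)

6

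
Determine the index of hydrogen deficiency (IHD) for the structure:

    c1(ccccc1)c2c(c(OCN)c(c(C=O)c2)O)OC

9

Molecular formula from the SMILES: C15H15NO4.
DoU = (2C + 2 + N − H − X)/2 = (2·15 + 2 + 1 − 15 − 0)/2 = 18/2 = 9.
(Structurally: 2 ring(s) + 7 π bond(s) = 9.)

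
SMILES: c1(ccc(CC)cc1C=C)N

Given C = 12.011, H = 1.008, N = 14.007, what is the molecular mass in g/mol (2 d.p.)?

147.22

Molecular formula: C10H13N.
M = 10×12.011 + 13×1.008 + 1×14.007 = 147.22 g/mol.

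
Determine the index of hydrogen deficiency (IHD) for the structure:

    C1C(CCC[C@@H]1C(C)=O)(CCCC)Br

2

Molecular formula from the SMILES: C12H21BrO.
DoU = (2C + 2 + N − H − X)/2 = (2·12 + 2 + 0 − 21 − 1)/2 = 4/2 = 2.
(Structurally: 1 ring(s) + 1 π bond(s) = 2.)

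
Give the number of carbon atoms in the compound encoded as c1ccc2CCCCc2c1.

10

The symbol for carbon appears 10 times in the SMILES. Lowercase c denotes aromatic carbon and counts toward C.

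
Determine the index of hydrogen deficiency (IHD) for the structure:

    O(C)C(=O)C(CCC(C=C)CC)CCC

2

Molecular formula from the SMILES: C13H24O2.
DoU = (2C + 2 + N − H − X)/2 = (2·13 + 2 + 0 − 24 − 0)/2 = 4/2 = 2.
(Structurally: 0 ring(s) + 2 π bond(s) = 2.)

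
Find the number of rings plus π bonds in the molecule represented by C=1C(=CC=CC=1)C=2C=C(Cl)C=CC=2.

8

Molecular formula from the SMILES: C12H9Cl.
DoU = (2C + 2 + N − H − X)/2 = (2·12 + 2 + 0 − 9 − 1)/2 = 16/2 = 8.
(Structurally: 2 ring(s) + 6 π bond(s) = 8.)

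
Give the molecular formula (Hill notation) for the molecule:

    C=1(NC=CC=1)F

Heavy atoms from the SMILES: 4 C, 1 F, 1 N.
Implicit hydrogens by atom environment:
  3 × C (aromatic): 1 H each → 3
  1 × C (aromatic): no H
  1 × F: no H
  1 × N (aromatic): 1 H
  Total hydrogens = 4.
Molecular formula: C4H4FN

C4H4FN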